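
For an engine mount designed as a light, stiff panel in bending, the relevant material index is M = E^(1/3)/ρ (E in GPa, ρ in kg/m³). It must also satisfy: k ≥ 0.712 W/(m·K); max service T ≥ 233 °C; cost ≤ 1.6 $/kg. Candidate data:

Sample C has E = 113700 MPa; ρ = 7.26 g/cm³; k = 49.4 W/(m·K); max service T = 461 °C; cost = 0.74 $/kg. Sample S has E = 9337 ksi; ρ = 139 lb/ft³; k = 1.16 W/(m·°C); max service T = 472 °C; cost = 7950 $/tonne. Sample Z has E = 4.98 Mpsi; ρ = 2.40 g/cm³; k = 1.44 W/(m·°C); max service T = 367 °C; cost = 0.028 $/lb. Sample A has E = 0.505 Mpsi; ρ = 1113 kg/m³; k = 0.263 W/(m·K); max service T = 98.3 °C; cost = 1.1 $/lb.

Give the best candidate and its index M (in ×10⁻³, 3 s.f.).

Screen on constraints: k ≥ 0.712 W/(m·K); max service T ≥ 233 °C; cost ≤ 1.6 $/kg. Survivors: sample C, sample Z.
Convert each candidate to consistent units, then evaluate M:
  sample C: E = 113.7 GPa, ρ = 7260 kg/m³
  sample Z: E = 34.34 GPa, ρ = 2400 kg/m³
  sample Z: M = 1.35×10⁻³
  sample C: M = 0.667×10⁻³
The maximum is for sample Z.

sample Z, M = 1.35×10⁻³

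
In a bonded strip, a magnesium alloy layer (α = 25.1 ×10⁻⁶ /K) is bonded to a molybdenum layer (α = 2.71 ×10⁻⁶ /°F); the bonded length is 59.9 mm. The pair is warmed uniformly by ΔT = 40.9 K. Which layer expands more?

magnesium alloy

molybdenum: α = 2.71×10⁻⁶/°F × 9/5 = 4.88×10⁻⁶/K.
α(magnesium alloy) = 25.1×10⁻⁶/K vs α(molybdenum) = 4.88×10⁻⁶/K.
Higher α expands more for the same ΔT: magnesium alloy.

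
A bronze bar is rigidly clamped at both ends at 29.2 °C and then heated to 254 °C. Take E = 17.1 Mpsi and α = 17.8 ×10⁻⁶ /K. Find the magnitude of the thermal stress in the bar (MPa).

E = 17.1 Mpsi = 117.9 GPa.
ΔT = 224.8 K. Constrained thermal stress σ = E·α·ΔT = 117.9×10³ MPa × 17.8×10⁻⁶ × 224.8 = 472 MPa (compressive).

472 MPa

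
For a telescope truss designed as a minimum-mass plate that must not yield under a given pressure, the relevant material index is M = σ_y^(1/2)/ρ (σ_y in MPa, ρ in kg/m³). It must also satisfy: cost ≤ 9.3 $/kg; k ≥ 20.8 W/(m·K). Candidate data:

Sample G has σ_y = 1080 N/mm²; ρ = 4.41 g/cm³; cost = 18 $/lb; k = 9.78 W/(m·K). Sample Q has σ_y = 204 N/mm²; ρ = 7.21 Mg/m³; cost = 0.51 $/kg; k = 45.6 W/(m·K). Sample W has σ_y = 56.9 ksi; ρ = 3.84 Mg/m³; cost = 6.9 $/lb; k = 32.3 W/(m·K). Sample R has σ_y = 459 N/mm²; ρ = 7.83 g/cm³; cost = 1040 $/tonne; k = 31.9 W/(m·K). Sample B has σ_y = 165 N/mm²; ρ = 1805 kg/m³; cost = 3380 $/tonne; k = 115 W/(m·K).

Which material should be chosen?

sample B

Screen on constraints: cost ≤ 9.3 $/kg; k ≥ 20.8 W/(m·K). Survivors: sample Q, sample R, sample B.
In SI units:
  sample Q: σ_y = 204.0 MPa, ρ = 7210 kg/m³
  sample R: σ_y = 459.0 MPa, ρ = 7830 kg/m³
  sample B: σ_y = 165.0 MPa, ρ = 1805 kg/m³
  sample B: M = 7.12×10⁻³
  sample R: M = 2.74×10⁻³
  sample Q: M = 1.98×10⁻³
The maximum is for sample B.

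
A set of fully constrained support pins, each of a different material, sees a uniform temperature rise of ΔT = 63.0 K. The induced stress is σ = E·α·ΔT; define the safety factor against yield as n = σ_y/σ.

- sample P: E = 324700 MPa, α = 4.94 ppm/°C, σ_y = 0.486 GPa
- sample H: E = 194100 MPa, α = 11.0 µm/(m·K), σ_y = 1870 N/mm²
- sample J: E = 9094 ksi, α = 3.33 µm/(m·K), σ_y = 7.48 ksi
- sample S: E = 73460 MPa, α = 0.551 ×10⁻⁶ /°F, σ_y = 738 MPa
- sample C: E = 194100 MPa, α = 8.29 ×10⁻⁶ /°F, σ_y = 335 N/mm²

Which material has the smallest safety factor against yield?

Converting E to GPa, α to ×10⁻⁶/K, σ_y to MPa, then σ and n for each:
  sample P: E = 324.7, α = 4.94, σ_y = 486.0 → σ = 101 MPa, n = 4.81
  sample H: E = 194.1, α = 11.0, σ_y = 1870 → σ = 135 MPa, n = 13.9
  sample J: E = 62.70, α = 3.33, σ_y = 51.57 → σ = 13.2 MPa, n = 3.92
  sample S: E = 73.46, α = 0.992, σ_y = 738.0 → σ = 4.59 MPa, n = 161
  sample C: E = 194.1, α = 14.9, σ_y = 335.0 → σ = 182 MPa, n = 1.84
The minimum is sample C at n = 1.84.

sample C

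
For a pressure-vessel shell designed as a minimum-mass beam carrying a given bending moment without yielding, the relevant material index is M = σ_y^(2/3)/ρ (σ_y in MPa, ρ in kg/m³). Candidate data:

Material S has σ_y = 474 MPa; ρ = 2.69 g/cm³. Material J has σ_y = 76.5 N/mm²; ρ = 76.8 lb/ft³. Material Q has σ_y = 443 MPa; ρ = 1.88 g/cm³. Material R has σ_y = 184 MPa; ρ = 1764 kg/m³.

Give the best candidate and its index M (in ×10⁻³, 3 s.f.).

After converting to SI:
  material S: σ_y = 474.0 MPa, ρ = 2690 kg/m³
  material J: σ_y = 76.50 MPa, ρ = 1230 kg/m³
  material Q: σ_y = 443.0 MPa, ρ = 1880 kg/m³
  material R: σ_y = 184.0 MPa, ρ = 1764 kg/m³
  material Q: M = 30.9×10⁻³
  material S: M = 22.6×10⁻³
  material R: M = 18.3×10⁻³
  material J: M = 14.6×10⁻³
Highest index: material Q.

material Q, M = 30.9×10⁻³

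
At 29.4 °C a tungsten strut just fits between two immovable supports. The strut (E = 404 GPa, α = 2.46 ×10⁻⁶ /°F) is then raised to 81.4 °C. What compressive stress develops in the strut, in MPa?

α = 2.46×10⁻⁶/°F × 9/5 = 4.43×10⁻⁶/K.
ΔT = 52.00 K. Constrained thermal stress σ = E·α·ΔT = 404.0×10³ MPa × 4.43×10⁻⁶ × 52.00 = 93.0 MPa (compressive).

93.0 MPa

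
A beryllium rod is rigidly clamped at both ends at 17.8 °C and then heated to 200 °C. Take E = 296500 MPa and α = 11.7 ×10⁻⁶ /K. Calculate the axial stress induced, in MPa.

E = 296500 MPa = 296.5 GPa.
ΔT = 182.2 K. Constrained thermal stress σ = E·α·ΔT = 296.5×10³ MPa × 11.7×10⁻⁶ × 182.2 = 632 MPa (compressive).

632 MPa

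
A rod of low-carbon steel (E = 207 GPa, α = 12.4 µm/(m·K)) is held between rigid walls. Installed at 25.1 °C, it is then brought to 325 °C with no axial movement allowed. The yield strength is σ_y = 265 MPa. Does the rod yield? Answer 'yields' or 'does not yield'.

ΔT = 299.9 K. Constrained thermal stress σ = E·α·ΔT = 207.0×10³ MPa × 12.4×10⁻⁶ × 299.9 = 770 MPa (compressive).
Compare to σ_y = 265 MPa: σ ≥ σ_y, so it yields.

yields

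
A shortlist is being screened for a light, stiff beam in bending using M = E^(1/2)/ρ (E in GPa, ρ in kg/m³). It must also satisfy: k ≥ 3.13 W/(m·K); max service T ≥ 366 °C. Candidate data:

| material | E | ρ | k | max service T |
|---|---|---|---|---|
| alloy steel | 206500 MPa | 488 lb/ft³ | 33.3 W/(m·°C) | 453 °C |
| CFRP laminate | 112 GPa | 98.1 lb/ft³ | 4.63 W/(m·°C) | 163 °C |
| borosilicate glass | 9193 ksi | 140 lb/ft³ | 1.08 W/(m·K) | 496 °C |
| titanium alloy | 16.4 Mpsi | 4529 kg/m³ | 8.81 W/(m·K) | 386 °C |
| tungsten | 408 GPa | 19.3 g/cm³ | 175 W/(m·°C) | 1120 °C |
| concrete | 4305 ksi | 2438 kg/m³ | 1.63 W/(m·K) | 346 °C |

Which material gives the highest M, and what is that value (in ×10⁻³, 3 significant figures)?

Screen on constraints: k ≥ 3.13 W/(m·K); max service T ≥ 366 °C. Survivors: alloy steel, titanium alloy, tungsten.
In SI units:
  alloy steel: E = 206.5 GPa, ρ = 7817 kg/m³
  titanium alloy: E = 113.1 GPa, ρ = 4529 kg/m³
  tungsten: E = 408.0 GPa, ρ = 19300 kg/m³
  titanium alloy: M = 2.35×10⁻³
  alloy steel: M = 1.84×10⁻³
  tungsten: M = 1.05×10⁻³
Highest index: titanium alloy.

titanium alloy, M = 2.35×10⁻³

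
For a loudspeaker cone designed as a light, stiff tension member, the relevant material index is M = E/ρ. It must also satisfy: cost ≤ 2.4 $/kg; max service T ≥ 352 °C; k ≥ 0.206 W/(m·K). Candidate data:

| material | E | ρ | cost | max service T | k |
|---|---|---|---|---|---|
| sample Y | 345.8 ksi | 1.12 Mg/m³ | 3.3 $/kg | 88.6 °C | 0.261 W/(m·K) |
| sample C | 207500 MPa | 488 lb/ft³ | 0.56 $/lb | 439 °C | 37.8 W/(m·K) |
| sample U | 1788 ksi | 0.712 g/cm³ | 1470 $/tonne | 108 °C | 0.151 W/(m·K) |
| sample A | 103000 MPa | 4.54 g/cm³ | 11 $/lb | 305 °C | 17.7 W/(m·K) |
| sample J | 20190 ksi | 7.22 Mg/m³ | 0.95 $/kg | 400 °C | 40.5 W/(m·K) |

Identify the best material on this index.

sample C

Screen on constraints: cost ≤ 2.4 $/kg; max service T ≥ 352 °C; k ≥ 0.206 W/(m·K). Survivors: sample C, sample J.
In SI units:
  sample C: E = 207.5 GPa, ρ = 7817 kg/m³
  sample J: E = 139.2 GPa, ρ = 7220 kg/m³
  sample C: M = 26.5 MN·m/kg
  sample J: M = 19.3 MN·m/kg
Sample C has the largest M.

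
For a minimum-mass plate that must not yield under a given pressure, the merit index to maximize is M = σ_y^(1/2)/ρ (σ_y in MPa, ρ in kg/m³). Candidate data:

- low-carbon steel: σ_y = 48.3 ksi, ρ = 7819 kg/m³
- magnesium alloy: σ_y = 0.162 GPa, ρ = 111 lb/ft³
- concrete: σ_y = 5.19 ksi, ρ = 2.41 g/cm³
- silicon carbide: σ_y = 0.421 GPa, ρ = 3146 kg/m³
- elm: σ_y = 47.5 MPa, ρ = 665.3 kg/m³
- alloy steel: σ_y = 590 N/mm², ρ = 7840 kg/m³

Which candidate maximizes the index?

elm

Putting every candidate on a common basis:
  low-carbon steel: σ_y = 333.0 MPa, ρ = 7819 kg/m³
  magnesium alloy: σ_y = 162.0 MPa, ρ = 1778 kg/m³
  concrete: σ_y = 35.78 MPa, ρ = 2410 kg/m³
  silicon carbide: σ_y = 421.0 MPa, ρ = 3146 kg/m³
  elm: σ_y = 47.50 MPa, ρ = 665.3 kg/m³
  alloy steel: σ_y = 590.0 MPa, ρ = 7840 kg/m³
  elm: M = 10.4×10⁻³
  magnesium alloy: M = 7.16×10⁻³
  silicon carbide: M = 6.52×10⁻³
  alloy steel: M = 3.10×10⁻³
  concrete: M = 2.48×10⁻³
  low-carbon steel: M = 2.33×10⁻³
Elm has the largest M.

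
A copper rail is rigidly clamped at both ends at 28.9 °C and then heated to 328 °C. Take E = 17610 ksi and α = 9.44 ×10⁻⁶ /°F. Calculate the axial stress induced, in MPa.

617 MPa

E = 17610 ksi = 121.4 GPa.
α = 9.44×10⁻⁶/°F × 9/5 = 17.0×10⁻⁶/K.
ΔT = 299.1 K. Constrained thermal stress σ = E·α·ΔT = 121.4×10³ MPa × 17.0×10⁻⁶ × 299.1 = 617 MPa (compressive).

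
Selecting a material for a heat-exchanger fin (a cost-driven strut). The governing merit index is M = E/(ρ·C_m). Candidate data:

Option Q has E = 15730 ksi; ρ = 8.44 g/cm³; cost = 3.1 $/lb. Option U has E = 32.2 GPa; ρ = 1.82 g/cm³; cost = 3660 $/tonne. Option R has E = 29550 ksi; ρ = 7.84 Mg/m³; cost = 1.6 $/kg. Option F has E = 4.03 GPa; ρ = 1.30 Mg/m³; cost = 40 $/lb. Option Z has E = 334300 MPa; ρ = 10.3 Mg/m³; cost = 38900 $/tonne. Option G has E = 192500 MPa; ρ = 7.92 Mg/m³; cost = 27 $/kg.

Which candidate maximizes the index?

Putting every candidate on a common basis:
  option Q: E = 108.5 GPa, ρ = 8440 kg/m³, cost = 6.834 $/kg
  option U: E = 32.20 GPa, ρ = 1820 kg/m³, cost = 3.660 $/kg
  option R: E = 203.7 GPa, ρ = 7840 kg/m³, cost = 1.600 $/kg
  option F: E = 4.030 GPa, ρ = 1300 kg/m³, cost = 88.18 $/kg
  option Z: E = 334.3 GPa, ρ = 10300 kg/m³, cost = 38.90 $/kg
  option G: E = 192.5 GPa, ρ = 7920 kg/m³, cost = 27.00 $/kg
  option R: M = 16.2 MN·m per $
  option U: M = 4.83 MN·m per $
  option Q: M = 1.88 MN·m per $
  option G: M = 0.900 MN·m per $
  option Z: M = 0.834 MN·m per $
  option F: M = 0.0352 MN·m per $
The maximum is for option R.

option R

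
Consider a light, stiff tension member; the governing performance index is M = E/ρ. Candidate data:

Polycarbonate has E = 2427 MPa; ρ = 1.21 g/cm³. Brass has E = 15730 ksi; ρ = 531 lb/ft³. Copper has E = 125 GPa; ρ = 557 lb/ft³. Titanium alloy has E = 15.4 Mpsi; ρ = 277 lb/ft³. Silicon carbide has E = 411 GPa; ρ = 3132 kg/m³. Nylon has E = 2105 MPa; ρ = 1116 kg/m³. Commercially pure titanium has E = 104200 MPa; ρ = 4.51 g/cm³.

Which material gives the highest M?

Putting every candidate on a common basis:
  polycarbonate: E = 2.427 GPa, ρ = 1210 kg/m³
  brass: E = 108.5 GPa, ρ = 8506 kg/m³
  copper: E = 125.0 GPa, ρ = 8922 kg/m³
  titanium alloy: E = 106.2 GPa, ρ = 4437 kg/m³
  silicon carbide: E = 411.0 GPa, ρ = 3132 kg/m³
  nylon: E = 2.105 GPa, ρ = 1116 kg/m³
  commercially pure titanium: E = 104.2 GPa, ρ = 4510 kg/m³
  silicon carbide: M = 131 MN·m/kg
  titanium alloy: M = 23.9 MN·m/kg
  commercially pure titanium: M = 23.1 MN·m/kg
  copper: M = 14.0 MN·m/kg
  brass: M = 12.8 MN·m/kg
  polycarbonate: M = 2.01 MN·m/kg
  nylon: M = 1.89 MN·m/kg
The maximum is for silicon carbide.

silicon carbide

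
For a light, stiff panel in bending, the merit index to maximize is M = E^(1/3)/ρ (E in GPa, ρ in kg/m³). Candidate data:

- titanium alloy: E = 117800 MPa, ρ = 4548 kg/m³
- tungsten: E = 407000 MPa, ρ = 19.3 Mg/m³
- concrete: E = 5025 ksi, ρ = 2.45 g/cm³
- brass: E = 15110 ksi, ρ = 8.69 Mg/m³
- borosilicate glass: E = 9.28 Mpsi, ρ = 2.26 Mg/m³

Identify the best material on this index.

borosilicate glass

Normalizing units and computing the index:
  titanium alloy: E = 117.8 GPa, ρ = 4548 kg/m³
  tungsten: E = 407.0 GPa, ρ = 19300 kg/m³
  concrete: E = 34.65 GPa, ρ = 2450 kg/m³
  brass: E = 104.2 GPa, ρ = 8690 kg/m³
  borosilicate glass: E = 63.98 GPa, ρ = 2260 kg/m³
  borosilicate glass: M = 1.77×10⁻³
  concrete: M = 1.33×10⁻³
  titanium alloy: M = 1.08×10⁻³
  brass: M = 0.541×10⁻³
  tungsten: M = 0.384×10⁻³
Borosilicate glass ranks first.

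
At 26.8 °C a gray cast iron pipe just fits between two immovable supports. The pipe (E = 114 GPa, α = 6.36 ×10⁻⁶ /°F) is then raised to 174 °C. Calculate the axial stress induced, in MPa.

192 MPa

α = 6.36×10⁻⁶/°F × 9/5 = 11.4×10⁻⁶/K.
ΔT = 147.2 K. Constrained thermal stress σ = E·α·ΔT = 114.0×10³ MPa × 11.4×10⁻⁶ × 147.2 = 192 MPa (compressive).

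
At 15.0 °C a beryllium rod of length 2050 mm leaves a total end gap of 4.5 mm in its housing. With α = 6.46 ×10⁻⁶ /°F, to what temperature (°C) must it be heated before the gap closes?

204 °C

α = 6.46×10⁻⁶/°F × 9/5 = 11.6×10⁻⁶/K.
α·L₀·ΔT = 4.5 mm ⇒ ΔT = 4.5 / (11.6×10⁻⁶ × 2050.0) = 188.8 K.
T = 15.0 + 188.8 = 203.8 °C.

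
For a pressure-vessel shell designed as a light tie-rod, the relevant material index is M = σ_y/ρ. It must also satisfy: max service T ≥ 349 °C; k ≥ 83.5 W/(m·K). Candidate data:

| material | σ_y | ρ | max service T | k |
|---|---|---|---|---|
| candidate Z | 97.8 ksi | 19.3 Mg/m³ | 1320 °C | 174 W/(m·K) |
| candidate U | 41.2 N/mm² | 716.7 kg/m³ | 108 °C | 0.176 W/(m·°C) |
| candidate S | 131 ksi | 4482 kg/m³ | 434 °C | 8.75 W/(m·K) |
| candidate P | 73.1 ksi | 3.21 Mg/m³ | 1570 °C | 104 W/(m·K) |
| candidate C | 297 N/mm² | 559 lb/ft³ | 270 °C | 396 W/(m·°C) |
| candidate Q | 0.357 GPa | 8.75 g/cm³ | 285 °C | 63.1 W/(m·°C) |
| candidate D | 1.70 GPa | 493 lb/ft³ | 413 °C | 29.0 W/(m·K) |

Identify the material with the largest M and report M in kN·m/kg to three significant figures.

candidate P, M = 157 kN·m/kg

Screen on constraints: max service T ≥ 349 °C; k ≥ 83.5 W/(m·K). Survivors: candidate Z, candidate P.
Putting every candidate on a common basis:
  candidate Z: σ_y = 674.3 MPa, ρ = 19300 kg/m³
  candidate P: σ_y = 504.0 MPa, ρ = 3210 kg/m³
  candidate P: M = 157 kN·m/kg
  candidate Z: M = 34.9 kN·m/kg
The maximum is for candidate P.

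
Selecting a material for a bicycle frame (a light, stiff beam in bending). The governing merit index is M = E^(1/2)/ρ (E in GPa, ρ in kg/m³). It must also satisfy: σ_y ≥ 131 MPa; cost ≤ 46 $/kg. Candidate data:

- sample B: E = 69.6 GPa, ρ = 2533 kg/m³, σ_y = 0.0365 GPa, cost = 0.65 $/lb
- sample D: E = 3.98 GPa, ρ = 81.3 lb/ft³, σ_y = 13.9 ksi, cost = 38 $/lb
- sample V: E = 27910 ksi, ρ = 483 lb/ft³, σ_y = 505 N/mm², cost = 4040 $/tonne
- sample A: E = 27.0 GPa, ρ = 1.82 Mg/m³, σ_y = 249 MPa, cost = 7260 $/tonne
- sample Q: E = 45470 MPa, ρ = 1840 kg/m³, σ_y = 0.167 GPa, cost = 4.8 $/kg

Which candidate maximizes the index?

sample Q

Screen on constraints: σ_y ≥ 131 MPa; cost ≤ 46 $/kg. Survivors: sample V, sample A, sample Q.
Convert each candidate to consistent units, then evaluate M:
  sample V: E = 192.4 GPa, ρ = 7737 kg/m³
  sample A: E = 27.00 GPa, ρ = 1820 kg/m³
  sample Q: E = 45.47 GPa, ρ = 1840 kg/m³
  sample Q: M = 3.66×10⁻³
  sample A: M = 2.86×10⁻³
  sample V: M = 1.79×10⁻³
Sample Q has the largest M.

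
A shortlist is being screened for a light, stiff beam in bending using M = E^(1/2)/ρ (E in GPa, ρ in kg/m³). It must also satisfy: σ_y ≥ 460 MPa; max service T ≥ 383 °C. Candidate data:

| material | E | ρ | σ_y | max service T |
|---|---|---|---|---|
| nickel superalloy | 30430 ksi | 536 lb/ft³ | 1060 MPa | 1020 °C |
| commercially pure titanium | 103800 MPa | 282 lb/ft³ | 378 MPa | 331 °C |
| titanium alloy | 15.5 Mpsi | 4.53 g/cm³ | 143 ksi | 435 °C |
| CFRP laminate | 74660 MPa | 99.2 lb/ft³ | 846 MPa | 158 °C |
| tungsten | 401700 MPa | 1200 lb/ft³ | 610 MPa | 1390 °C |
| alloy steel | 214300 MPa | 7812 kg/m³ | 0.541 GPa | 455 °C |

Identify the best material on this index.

titanium alloy

Screen on constraints: σ_y ≥ 460 MPa; max service T ≥ 383 °C. Survivors: nickel superalloy, titanium alloy, tungsten, alloy steel.
Normalizing units and computing the index:
  nickel superalloy: E = 209.8 GPa, ρ = 8586 kg/m³
  titanium alloy: E = 106.9 GPa, ρ = 4530 kg/m³
  tungsten: E = 401.7 GPa, ρ = 19220 kg/m³
  alloy steel: E = 214.3 GPa, ρ = 7812 kg/m³
  titanium alloy: M = 2.28×10⁻³
  alloy steel: M = 1.87×10⁻³
  nickel superalloy: M = 1.69×10⁻³
  tungsten: M = 1.04×10⁻³
Titanium alloy ranks first.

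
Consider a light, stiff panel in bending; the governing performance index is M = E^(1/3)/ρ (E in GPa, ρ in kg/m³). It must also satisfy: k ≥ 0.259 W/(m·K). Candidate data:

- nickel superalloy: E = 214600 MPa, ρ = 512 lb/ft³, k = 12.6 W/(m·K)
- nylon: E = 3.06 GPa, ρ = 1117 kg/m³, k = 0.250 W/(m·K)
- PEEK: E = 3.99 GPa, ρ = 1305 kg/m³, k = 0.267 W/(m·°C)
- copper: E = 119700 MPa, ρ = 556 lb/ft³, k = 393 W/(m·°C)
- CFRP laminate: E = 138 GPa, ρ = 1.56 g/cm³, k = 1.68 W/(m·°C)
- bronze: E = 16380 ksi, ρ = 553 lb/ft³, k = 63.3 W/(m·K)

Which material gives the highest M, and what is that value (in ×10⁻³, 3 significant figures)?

CFRP laminate, M = 3.31×10⁻³

Screen on constraints: k ≥ 0.259 W/(m·K). Survivors: nickel superalloy, PEEK, copper, CFRP laminate, bronze.
Putting every candidate on a common basis:
  nickel superalloy: E = 214.6 GPa, ρ = 8201 kg/m³
  PEEK: E = 3.990 GPa, ρ = 1305 kg/m³
  copper: E = 119.7 GPa, ρ = 8906 kg/m³
  CFRP laminate: E = 138.0 GPa, ρ = 1560 kg/m³
  bronze: E = 112.9 GPa, ρ = 8858 kg/m³
  CFRP laminate: M = 3.31×10⁻³
  PEEK: M = 1.22×10⁻³
  nickel superalloy: M = 0.730×10⁻³
  copper: M = 0.553×10⁻³
  bronze: M = 0.546×10⁻³
Highest index: CFRP laminate.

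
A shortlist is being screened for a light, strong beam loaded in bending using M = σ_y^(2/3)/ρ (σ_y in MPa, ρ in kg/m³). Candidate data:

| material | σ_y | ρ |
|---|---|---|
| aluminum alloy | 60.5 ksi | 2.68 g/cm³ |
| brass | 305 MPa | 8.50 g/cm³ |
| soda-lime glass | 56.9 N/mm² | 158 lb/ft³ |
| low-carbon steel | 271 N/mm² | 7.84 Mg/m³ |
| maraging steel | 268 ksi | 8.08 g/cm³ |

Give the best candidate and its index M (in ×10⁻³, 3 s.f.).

aluminum alloy, M = 20.8×10⁻³

After converting to SI:
  aluminum alloy: σ_y = 417.1 MPa, ρ = 2680 kg/m³
  brass: σ_y = 305.0 MPa, ρ = 8500 kg/m³
  soda-lime glass: σ_y = 56.90 MPa, ρ = 2531 kg/m³
  low-carbon steel: σ_y = 271.0 MPa, ρ = 7840 kg/m³
  maraging steel: σ_y = 1848 MPa, ρ = 8080 kg/m³
  aluminum alloy: M = 20.8×10⁻³
  maraging steel: M = 18.6×10⁻³
  soda-lime glass: M = 5.85×10⁻³
  low-carbon steel: M = 5.34×10⁻³
  brass: M = 5.33×10⁻³
Highest index: aluminum alloy.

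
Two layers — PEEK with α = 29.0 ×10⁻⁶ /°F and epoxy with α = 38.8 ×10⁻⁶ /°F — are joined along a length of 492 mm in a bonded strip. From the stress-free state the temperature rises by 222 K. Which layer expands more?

PEEK: α = 29.0×10⁻⁶/°F × 9/5 = 52.2×10⁻⁶/K.
epoxy: α = 38.8×10⁻⁶/°F × 9/5 = 69.8×10⁻⁶/K.
α(PEEK) = 52.2×10⁻⁶/K vs α(epoxy) = 69.8×10⁻⁶/K.
Higher α expands more for the same ΔT: epoxy.

epoxy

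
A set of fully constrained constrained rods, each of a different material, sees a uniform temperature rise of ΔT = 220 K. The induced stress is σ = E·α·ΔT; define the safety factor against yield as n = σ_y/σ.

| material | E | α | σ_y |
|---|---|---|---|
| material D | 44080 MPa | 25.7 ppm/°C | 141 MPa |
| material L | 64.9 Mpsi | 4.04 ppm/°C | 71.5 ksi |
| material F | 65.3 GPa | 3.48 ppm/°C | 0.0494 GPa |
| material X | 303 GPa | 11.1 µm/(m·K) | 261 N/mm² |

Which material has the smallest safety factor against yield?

In consistent units (E in GPa, α in ×10⁻⁶/K, σ_y in MPa):
  material D: E = 44.08, α = 25.7, σ_y = 141.0 → σ = 249 MPa, n = 0.566
  material L: E = 447.5, α = 4.04, σ_y = 493.0 → σ = 398 MPa, n = 1.24
  material F: E = 65.30, α = 3.48, σ_y = 49.40 → σ = 50.0 MPa, n = 0.988
  material X: E = 303.0, α = 11.1, σ_y = 261.0 → σ = 740 MPa, n = 0.353
The minimum is material X at n = 0.353.

material X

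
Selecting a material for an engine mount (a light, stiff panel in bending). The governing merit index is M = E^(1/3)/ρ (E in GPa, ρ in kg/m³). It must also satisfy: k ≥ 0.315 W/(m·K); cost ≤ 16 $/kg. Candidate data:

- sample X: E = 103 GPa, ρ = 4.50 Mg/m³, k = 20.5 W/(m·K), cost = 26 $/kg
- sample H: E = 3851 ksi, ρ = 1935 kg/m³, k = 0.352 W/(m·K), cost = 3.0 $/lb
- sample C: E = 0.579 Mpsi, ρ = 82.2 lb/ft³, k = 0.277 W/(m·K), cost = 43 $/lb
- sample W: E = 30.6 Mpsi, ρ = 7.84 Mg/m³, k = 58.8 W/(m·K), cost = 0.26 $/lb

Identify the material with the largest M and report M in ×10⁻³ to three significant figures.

Screen on constraints: k ≥ 0.315 W/(m·K); cost ≤ 16 $/kg. Survivors: sample H, sample W.
Convert each candidate to consistent units, then evaluate M:
  sample H: E = 26.55 GPa, ρ = 1935 kg/m³
  sample W: E = 211.0 GPa, ρ = 7840 kg/m³
  sample H: M = 1.54×10⁻³
  sample W: M = 0.759×10⁻³
The maximum is for sample H.

sample H, M = 1.54×10⁻³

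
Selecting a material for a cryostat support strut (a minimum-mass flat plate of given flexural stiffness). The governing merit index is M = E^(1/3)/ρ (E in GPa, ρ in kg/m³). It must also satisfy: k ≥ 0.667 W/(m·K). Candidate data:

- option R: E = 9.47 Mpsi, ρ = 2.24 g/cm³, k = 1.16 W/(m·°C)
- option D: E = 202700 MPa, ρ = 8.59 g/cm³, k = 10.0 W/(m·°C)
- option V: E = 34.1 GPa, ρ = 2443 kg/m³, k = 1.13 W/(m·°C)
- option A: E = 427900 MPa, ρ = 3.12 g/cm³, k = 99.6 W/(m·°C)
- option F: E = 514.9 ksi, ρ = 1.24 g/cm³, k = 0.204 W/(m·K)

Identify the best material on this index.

option A

Screen on constraints: k ≥ 0.667 W/(m·K). Survivors: option R, option D, option V, option A.
In SI units:
  option R: E = 65.29 GPa, ρ = 2240 kg/m³
  option D: E = 202.7 GPa, ρ = 8590 kg/m³
  option V: E = 34.10 GPa, ρ = 2443 kg/m³
  option A: E = 427.9 GPa, ρ = 3120 kg/m³
  option A: M = 2.42×10⁻³
  option R: M = 1.80×10⁻³
  option V: M = 1.33×10⁻³
  option D: M = 0.684×10⁻³
The maximum is for option A.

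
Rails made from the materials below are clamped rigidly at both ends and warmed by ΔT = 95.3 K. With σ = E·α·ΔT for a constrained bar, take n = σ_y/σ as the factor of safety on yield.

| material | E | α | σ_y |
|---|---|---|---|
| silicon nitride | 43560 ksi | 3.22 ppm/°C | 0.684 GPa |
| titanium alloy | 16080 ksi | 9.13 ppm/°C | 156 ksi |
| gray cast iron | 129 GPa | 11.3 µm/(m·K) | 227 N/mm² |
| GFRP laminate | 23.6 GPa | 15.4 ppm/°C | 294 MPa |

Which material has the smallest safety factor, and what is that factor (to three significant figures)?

gray cast iron, n = 1.63

Per material, after unit conversion:
  silicon nitride: E = 300.3, α = 3.22, σ_y = 684.0 → σ = 92.2 MPa, n = 7.42
  titanium alloy: E = 110.9, α = 9.13, σ_y = 1076 → σ = 96.5 MPa, n = 11.2
  gray cast iron: E = 129.0, α = 11.3, σ_y = 227.0 → σ = 139 MPa, n = 1.63
  GFRP laminate: E = 23.60, α = 15.4, σ_y = 294.0 → σ = 34.6 MPa, n = 8.49
Gray cast iron has the lowest safety factor, n = 1.63.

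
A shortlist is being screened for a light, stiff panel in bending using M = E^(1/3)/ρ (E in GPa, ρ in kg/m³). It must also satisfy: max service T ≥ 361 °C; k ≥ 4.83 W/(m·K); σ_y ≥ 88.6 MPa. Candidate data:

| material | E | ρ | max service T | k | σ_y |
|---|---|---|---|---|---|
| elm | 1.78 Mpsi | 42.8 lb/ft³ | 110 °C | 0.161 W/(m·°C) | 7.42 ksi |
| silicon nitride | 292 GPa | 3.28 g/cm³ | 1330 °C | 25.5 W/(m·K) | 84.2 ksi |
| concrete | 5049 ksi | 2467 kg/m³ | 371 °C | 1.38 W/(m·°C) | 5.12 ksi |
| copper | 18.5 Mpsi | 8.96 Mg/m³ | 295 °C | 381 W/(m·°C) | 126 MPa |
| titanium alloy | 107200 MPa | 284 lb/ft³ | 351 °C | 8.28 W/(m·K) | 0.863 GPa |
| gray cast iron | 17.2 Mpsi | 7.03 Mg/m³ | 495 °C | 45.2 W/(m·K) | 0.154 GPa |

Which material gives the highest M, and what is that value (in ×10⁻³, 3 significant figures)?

silicon nitride, M = 2.02×10⁻³

Screen on constraints: max service T ≥ 361 °C; k ≥ 4.83 W/(m·K); σ_y ≥ 88.6 MPa. Survivors: silicon nitride, gray cast iron.
Putting every candidate on a common basis:
  silicon nitride: E = 292.0 GPa, ρ = 3280 kg/m³
  gray cast iron: E = 118.6 GPa, ρ = 7030 kg/m³
  silicon nitride: M = 2.02×10⁻³
  gray cast iron: M = 0.699×10⁻³
The maximum is for silicon nitride.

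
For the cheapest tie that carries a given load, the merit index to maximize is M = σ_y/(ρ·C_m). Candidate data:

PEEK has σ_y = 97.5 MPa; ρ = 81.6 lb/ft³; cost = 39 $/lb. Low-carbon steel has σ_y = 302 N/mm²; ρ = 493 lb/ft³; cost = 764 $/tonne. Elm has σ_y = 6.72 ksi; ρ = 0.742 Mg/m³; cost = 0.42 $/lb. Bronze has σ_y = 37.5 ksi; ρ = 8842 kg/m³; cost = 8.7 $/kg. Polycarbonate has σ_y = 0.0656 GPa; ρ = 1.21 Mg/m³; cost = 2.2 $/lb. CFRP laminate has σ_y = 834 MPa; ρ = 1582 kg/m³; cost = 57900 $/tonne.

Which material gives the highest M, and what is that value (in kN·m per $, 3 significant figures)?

After converting to SI:
  PEEK: σ_y = 97.50 MPa, ρ = 1307 kg/m³, cost = 85.98 $/kg
  low-carbon steel: σ_y = 302.0 MPa, ρ = 7897 kg/m³, cost = 0.7640 $/kg
  elm: σ_y = 46.33 MPa, ρ = 742.0 kg/m³, cost = 0.9259 $/kg
  bronze: σ_y = 258.6 MPa, ρ = 8842 kg/m³, cost = 8.700 $/kg
  polycarbonate: σ_y = 65.60 MPa, ρ = 1210 kg/m³, cost = 4.850 $/kg
  CFRP laminate: σ_y = 834.0 MPa, ρ = 1582 kg/m³, cost = 57.90 $/kg
  elm: M = 67.4 kN·m per $
  low-carbon steel: M = 50.1 kN·m per $
  polycarbonate: M = 11.2 kN·m per $
  CFRP laminate: M = 9.11 kN·m per $
  bronze: M = 3.36 kN·m per $
  PEEK: M = 0.868 kN·m per $
The maximum is for elm.

elm, M = 67.4 kN·m per $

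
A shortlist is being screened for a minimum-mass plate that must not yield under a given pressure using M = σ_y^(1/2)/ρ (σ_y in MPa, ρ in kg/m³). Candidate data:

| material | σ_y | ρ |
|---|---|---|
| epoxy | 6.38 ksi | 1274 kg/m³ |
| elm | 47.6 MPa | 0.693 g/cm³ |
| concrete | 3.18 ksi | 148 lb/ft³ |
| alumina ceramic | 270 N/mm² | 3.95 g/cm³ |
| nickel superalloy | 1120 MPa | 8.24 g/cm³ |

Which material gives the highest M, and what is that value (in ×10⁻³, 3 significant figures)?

elm, M = 9.96×10⁻³

In SI units:
  epoxy: σ_y = 43.99 MPa, ρ = 1274 kg/m³
  elm: σ_y = 47.60 MPa, ρ = 693.0 kg/m³
  concrete: σ_y = 21.93 MPa, ρ = 2371 kg/m³
  alumina ceramic: σ_y = 270.0 MPa, ρ = 3950 kg/m³
  nickel superalloy: σ_y = 1120 MPa, ρ = 8240 kg/m³
  elm: M = 9.96×10⁻³
  epoxy: M = 5.21×10⁻³
  alumina ceramic: M = 4.16×10⁻³
  nickel superalloy: M = 4.06×10⁻³
  concrete: M = 1.98×10⁻³
Highest index: elm.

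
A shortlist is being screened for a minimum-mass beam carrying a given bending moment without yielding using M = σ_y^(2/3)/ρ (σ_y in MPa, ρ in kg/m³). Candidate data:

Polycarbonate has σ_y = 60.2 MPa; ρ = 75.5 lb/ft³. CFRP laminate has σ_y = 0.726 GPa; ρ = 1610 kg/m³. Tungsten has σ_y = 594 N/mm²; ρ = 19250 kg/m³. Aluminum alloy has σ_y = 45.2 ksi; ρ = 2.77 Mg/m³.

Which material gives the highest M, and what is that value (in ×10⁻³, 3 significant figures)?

Putting every candidate on a common basis:
  polycarbonate: σ_y = 60.20 MPa, ρ = 1209 kg/m³
  CFRP laminate: σ_y = 726.0 MPa, ρ = 1610 kg/m³
  tungsten: σ_y = 594.0 MPa, ρ = 19250 kg/m³
  aluminum alloy: σ_y = 311.6 MPa, ρ = 2770 kg/m³
  CFRP laminate: M = 50.2×10⁻³
  aluminum alloy: M = 16.6×10⁻³
  polycarbonate: M = 12.7×10⁻³
  tungsten: M = 3.67×10⁻³
The maximum is for CFRP laminate.

CFRP laminate, M = 50.2×10⁻³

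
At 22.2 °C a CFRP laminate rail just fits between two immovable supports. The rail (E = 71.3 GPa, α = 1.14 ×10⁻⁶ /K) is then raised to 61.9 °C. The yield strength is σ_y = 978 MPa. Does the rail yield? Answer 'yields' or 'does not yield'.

ΔT = 39.70 K. Constrained thermal stress σ = E·α·ΔT = 71.30×10³ MPa × 1.14×10⁻⁶ × 39.70 = 3.23 MPa (compressive).
Compare to σ_y = 978 MPa: σ < σ_y, so it does not yield.

does not yield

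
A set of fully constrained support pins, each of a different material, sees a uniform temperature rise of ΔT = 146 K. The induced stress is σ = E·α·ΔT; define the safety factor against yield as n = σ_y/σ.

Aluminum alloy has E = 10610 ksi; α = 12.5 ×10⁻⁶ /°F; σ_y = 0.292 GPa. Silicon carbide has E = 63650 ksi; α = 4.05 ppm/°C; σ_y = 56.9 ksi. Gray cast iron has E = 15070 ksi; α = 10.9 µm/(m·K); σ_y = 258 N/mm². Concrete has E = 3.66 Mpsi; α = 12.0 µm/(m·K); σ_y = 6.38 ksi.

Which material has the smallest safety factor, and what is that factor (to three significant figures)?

concrete, n = 0.995

Per material, after unit conversion:
  aluminum alloy: E = 73.15, α = 22.5, σ_y = 292.0 → σ = 240 MPa, n = 1.22
  silicon carbide: E = 438.9, α = 4.05, σ_y = 392.3 → σ = 259 MPa, n = 1.51
  gray cast iron: E = 103.9, α = 10.9, σ_y = 258.0 → σ = 165 MPa, n = 1.56
  concrete: E = 25.23, α = 12.0, σ_y = 43.99 → σ = 44.2 MPa, n = 0.995
Smallest n: concrete with n = 0.995.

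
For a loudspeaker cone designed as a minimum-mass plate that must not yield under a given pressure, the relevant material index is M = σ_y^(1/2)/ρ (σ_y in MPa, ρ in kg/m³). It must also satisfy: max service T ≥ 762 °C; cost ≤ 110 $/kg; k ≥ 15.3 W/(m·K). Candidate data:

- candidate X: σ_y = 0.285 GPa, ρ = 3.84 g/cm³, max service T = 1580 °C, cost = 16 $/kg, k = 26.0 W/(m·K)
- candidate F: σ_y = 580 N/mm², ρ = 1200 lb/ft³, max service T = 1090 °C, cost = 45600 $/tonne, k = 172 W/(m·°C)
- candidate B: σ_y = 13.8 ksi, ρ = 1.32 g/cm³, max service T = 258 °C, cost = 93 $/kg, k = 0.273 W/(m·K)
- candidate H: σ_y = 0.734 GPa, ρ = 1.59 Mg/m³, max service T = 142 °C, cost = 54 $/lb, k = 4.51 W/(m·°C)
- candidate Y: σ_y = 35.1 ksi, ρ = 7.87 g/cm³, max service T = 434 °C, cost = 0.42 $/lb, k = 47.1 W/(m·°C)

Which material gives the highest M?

candidate X

Screen on constraints: max service T ≥ 762 °C; cost ≤ 110 $/kg; k ≥ 15.3 W/(m·K). Survivors: candidate X, candidate F.
In SI units:
  candidate X: σ_y = 285.0 MPa, ρ = 3840 kg/m³
  candidate F: σ_y = 580.0 MPa, ρ = 19220 kg/m³
  candidate X: M = 4.40×10⁻³
  candidate F: M = 1.25×10⁻³
Candidate X ranks first.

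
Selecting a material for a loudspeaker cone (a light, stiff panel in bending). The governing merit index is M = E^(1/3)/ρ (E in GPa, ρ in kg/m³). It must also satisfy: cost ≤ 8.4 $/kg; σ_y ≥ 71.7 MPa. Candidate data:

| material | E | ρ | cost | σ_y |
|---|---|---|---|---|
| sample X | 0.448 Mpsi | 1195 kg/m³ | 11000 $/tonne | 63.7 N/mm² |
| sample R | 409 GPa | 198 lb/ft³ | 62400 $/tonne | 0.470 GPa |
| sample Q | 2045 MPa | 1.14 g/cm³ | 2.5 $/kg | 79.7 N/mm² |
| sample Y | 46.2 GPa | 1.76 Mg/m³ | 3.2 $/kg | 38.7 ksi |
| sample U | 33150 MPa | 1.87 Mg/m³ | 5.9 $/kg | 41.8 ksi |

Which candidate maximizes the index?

sample Y

Screen on constraints: cost ≤ 8.4 $/kg; σ_y ≥ 71.7 MPa. Survivors: sample Q, sample Y, sample U.
After converting to SI:
  sample Q: E = 2.045 GPa, ρ = 1140 kg/m³
  sample Y: E = 46.20 GPa, ρ = 1760 kg/m³
  sample U: E = 33.15 GPa, ρ = 1870 kg/m³
  sample Y: M = 2.04×10⁻³
  sample U: M = 1.72×10⁻³
  sample Q: M = 1.11×10⁻³
Sample Y ranks first.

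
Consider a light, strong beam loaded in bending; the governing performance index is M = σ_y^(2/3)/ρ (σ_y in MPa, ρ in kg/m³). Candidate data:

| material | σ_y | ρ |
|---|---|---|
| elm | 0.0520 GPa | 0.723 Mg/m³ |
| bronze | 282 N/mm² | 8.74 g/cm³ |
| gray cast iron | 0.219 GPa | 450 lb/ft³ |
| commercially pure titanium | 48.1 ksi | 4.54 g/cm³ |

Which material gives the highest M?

elm

Convert each candidate to consistent units, then evaluate M:
  elm: σ_y = 52.00 MPa, ρ = 723.0 kg/m³
  bronze: σ_y = 282.0 MPa, ρ = 8740 kg/m³
  gray cast iron: σ_y = 219.0 MPa, ρ = 7208 kg/m³
  commercially pure titanium: σ_y = 331.6 MPa, ρ = 4540 kg/m³
  elm: M = 19.3×10⁻³
  commercially pure titanium: M = 10.6×10⁻³
  gray cast iron: M = 5.04×10⁻³
  bronze: M = 4.92×10⁻³
Elm ranks first.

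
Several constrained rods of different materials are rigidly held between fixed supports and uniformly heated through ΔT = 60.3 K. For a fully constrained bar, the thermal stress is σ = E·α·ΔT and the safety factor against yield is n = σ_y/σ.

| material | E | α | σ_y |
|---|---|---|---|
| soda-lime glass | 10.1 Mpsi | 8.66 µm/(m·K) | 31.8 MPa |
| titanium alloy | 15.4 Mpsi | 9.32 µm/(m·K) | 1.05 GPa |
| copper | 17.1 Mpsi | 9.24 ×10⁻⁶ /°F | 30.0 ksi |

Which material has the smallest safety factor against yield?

soda-lime glass

Per material, after unit conversion:
  soda-lime glass: E = 69.64, α = 8.66, σ_y = 31.80 → σ = 36.4 MPa, n = 0.874
  titanium alloy: E = 106.2, α = 9.32, σ_y = 1050 → σ = 59.7 MPa, n = 17.6
  copper: E = 117.9, α = 16.6, σ_y = 206.8 → σ = 118 MPa, n = 1.75
Soda-lime glass has the lowest safety factor, n = 0.874.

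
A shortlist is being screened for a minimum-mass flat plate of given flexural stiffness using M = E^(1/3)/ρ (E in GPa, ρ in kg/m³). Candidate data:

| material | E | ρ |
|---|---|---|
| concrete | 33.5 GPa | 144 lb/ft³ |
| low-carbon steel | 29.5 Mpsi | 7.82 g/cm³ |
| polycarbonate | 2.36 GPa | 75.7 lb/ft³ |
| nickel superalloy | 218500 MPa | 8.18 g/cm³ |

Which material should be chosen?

In SI units:
  concrete: E = 33.50 GPa, ρ = 2307 kg/m³
  low-carbon steel: E = 203.4 GPa, ρ = 7820 kg/m³
  polycarbonate: E = 2.360 GPa, ρ = 1213 kg/m³
  nickel superalloy: E = 218.5 GPa, ρ = 8180 kg/m³
  concrete: M = 1.40×10⁻³
  polycarbonate: M = 1.10×10⁻³
  low-carbon steel: M = 0.752×10⁻³
  nickel superalloy: M = 0.736×10⁻³
Concrete has the largest M.

concrete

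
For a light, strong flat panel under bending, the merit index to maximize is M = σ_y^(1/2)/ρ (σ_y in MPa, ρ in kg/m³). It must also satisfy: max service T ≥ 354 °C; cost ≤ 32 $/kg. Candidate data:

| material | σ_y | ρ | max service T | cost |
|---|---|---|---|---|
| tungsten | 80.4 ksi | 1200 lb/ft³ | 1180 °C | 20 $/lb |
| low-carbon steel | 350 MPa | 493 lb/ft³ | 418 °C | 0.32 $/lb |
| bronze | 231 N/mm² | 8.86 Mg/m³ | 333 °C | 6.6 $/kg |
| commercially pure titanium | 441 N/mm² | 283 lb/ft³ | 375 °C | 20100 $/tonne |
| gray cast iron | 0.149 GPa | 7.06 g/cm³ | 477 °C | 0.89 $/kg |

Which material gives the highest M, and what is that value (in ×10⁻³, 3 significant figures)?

commercially pure titanium, M = 4.63×10⁻³

Screen on constraints: max service T ≥ 354 °C; cost ≤ 32 $/kg. Survivors: low-carbon steel, commercially pure titanium, gray cast iron.
Convert each candidate to consistent units, then evaluate M:
  low-carbon steel: σ_y = 350.0 MPa, ρ = 7897 kg/m³
  commercially pure titanium: σ_y = 441.0 MPa, ρ = 4533 kg/m³
  gray cast iron: σ_y = 149.0 MPa, ρ = 7060 kg/m³
  commercially pure titanium: M = 4.63×10⁻³
  low-carbon steel: M = 2.37×10⁻³
  gray cast iron: M = 1.73×10⁻³
Commercially pure titanium ranks first.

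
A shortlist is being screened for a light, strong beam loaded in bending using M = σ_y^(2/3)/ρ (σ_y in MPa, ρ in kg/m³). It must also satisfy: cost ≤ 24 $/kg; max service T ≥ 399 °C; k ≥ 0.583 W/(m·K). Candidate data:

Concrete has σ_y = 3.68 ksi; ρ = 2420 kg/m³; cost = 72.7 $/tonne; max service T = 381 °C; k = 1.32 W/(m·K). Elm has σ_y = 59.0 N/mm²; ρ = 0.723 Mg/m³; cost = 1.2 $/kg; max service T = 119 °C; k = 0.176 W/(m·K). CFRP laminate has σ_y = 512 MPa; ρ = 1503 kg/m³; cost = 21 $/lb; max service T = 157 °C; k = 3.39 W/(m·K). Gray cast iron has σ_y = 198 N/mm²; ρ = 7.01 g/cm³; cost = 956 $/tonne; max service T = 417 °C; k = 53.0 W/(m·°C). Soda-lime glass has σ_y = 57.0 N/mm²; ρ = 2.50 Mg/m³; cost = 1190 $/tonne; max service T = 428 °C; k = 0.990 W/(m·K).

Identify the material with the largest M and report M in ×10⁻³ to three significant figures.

Screen on constraints: cost ≤ 24 $/kg; max service T ≥ 399 °C; k ≥ 0.583 W/(m·K). Survivors: gray cast iron, soda-lime glass.
In SI units:
  gray cast iron: σ_y = 198.0 MPa, ρ = 7010 kg/m³
  soda-lime glass: σ_y = 57.00 MPa, ρ = 2500 kg/m³
  soda-lime glass: M = 5.92×10⁻³
  gray cast iron: M = 4.85×10⁻³
Soda-lime glass has the largest M.

soda-lime glass, M = 5.92×10⁻³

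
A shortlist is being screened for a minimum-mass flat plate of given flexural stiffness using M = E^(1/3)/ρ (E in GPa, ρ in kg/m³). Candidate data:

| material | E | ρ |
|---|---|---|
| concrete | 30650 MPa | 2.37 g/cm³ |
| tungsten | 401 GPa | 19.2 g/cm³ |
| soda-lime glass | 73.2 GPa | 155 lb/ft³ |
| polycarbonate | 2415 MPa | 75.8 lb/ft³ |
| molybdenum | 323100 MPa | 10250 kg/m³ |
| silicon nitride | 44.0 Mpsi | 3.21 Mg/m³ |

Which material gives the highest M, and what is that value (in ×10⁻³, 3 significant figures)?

After converting to SI:
  concrete: E = 30.65 GPa, ρ = 2370 kg/m³
  tungsten: E = 401.0 GPa, ρ = 19200 kg/m³
  soda-lime glass: E = 73.20 GPa, ρ = 2483 kg/m³
  polycarbonate: E = 2.415 GPa, ρ = 1214 kg/m³
  molybdenum: E = 323.1 GPa, ρ = 10250 kg/m³
  silicon nitride: E = 303.4 GPa, ρ = 3210 kg/m³
  silicon nitride: M = 2.09×10⁻³
  soda-lime glass: M = 1.68×10⁻³
  concrete: M = 1.32×10⁻³
  polycarbonate: M = 1.10×10⁻³
  molybdenum: M = 0.669×10⁻³
  tungsten: M = 0.384×10⁻³
Silicon nitride has the largest M.

silicon nitride, M = 2.09×10⁻³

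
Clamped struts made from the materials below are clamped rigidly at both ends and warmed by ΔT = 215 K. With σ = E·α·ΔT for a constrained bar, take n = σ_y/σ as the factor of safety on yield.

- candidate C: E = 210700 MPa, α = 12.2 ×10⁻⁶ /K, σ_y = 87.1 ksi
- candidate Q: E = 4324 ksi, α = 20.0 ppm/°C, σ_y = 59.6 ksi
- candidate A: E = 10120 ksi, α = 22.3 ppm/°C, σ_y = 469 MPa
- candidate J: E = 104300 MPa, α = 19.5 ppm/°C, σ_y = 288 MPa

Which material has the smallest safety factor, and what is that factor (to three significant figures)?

candidate J, n = 0.659

In consistent units (E in GPa, α in ×10⁻⁶/K, σ_y in MPa):
  candidate C: E = 210.7, α = 12.2, σ_y = 600.5 → σ = 553 MPa, n = 1.09
  candidate Q: E = 29.81, α = 20.0, σ_y = 410.9 → σ = 128 MPa, n = 3.21
  candidate A: E = 69.77, α = 22.3, σ_y = 469.0 → σ = 335 MPa, n = 1.40
  candidate J: E = 104.3, α = 19.5, σ_y = 288.0 → σ = 437 MPa, n = 0.659
Smallest n: candidate J with n = 0.659.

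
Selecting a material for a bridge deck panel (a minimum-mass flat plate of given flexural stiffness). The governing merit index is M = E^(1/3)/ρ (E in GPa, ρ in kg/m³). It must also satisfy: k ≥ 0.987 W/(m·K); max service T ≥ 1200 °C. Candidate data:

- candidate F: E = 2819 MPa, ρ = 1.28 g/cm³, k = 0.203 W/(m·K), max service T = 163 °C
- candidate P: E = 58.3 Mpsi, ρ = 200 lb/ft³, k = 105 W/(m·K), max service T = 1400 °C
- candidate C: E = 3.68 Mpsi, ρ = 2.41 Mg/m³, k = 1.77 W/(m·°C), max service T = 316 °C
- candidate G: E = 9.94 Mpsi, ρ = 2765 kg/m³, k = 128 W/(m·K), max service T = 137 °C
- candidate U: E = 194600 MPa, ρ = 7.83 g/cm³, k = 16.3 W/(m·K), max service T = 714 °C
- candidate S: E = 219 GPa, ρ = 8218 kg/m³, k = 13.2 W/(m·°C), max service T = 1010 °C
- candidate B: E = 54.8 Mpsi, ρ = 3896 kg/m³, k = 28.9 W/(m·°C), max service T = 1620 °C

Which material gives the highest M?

Screen on constraints: k ≥ 0.987 W/(m·K); max service T ≥ 1200 °C. Survivors: candidate P, candidate B.
After converting to SI:
  candidate P: E = 402.0 GPa, ρ = 3204 kg/m³
  candidate B: E = 377.8 GPa, ρ = 3896 kg/m³
  candidate P: M = 2.30×10⁻³
  candidate B: M = 1.86×10⁻³
Candidate P ranks first.

candidate P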